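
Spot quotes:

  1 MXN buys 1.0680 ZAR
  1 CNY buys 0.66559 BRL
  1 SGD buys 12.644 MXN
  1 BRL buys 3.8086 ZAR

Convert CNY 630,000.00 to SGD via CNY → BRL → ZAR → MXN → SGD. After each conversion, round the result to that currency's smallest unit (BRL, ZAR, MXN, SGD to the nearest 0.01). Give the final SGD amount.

CNY 630,000.00 × 0.66559 = BRL 419,321.70
BRL 419,321.70 × 3.8086 = ZAR 1,597,028.63
ZAR 1,597,028.63 ÷ 1.0680 = MXN 1,495,345.16
MXN 1,495,345.16 ÷ 12.644 = SGD 118,265.20

SGD 118,265.20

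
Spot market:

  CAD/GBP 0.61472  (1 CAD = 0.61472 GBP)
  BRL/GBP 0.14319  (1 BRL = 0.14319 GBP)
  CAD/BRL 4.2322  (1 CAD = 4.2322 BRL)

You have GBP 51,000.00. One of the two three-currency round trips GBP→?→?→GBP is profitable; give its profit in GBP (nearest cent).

Profit: GBP 733.12

Profitable loop is GBP → BRL → CAD → GBP:
GBP 51,000.00 ÷ 0.14319 = BRL 356,170.12
BRL 356,170.12 ÷ 4.2322 = CAD 84,157.21
CAD 84,157.21 × 0.61472 = GBP 51,733.12
Profit = GBP 51,733.12 − GBP 51,000.00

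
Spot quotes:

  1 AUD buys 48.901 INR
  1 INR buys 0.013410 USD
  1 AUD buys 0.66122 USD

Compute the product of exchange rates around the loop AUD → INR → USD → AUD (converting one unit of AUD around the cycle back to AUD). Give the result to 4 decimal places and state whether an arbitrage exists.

0.9917 (arbitrage exists)

Around AUD → INR → USD → AUD: 1 × 48.901 × 0.013410 ÷ 0.66122 = 0.991746
Product < 1; profitable direction is AUD → USD → INR → AUD.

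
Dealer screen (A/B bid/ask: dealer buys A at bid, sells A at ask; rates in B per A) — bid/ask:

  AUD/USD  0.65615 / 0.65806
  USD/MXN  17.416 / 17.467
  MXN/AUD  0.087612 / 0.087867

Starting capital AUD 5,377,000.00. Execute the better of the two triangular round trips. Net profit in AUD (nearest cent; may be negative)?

Best loop AUD → USD → MXN → AUD:
AUD 5,377,000.00 × 0.65615 (sell AUD at bid) = USD 3,528,118.55
USD 3,528,118.55 × 17.416 (sell USD at bid) = MXN 61,445,712.67
MXN 61,445,712.67 × 0.087612 (sell MXN at bid) = AUD 5,383,381.78

Net profit: AUD 6,381.78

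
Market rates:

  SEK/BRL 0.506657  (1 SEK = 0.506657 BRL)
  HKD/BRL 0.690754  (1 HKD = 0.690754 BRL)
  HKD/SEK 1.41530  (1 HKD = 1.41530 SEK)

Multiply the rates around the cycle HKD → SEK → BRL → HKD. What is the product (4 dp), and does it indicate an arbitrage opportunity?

1.0381 (arbitrage exists)

Around HKD → SEK → BRL → HKD: 1 × 1.41530 × 0.506657 ÷ 0.690754 = 1.038100
Product > 1; profitable direction is HKD → SEK → BRL → HKD.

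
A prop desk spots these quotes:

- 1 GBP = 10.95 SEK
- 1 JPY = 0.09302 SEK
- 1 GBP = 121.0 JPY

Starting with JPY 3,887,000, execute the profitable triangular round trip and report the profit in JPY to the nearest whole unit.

Profitable loop is JPY → SEK → GBP → JPY:
JPY 3,887,000 × 0.09302 = SEK 361,568.74
SEK 361,568.74 ÷ 10.95 = GBP 33,019.98
GBP 33,019.98 × 121.0 = JPY 3,995,417
Profit = JPY 3,995,417 − JPY 3,887,000

Profit: JPY 108,417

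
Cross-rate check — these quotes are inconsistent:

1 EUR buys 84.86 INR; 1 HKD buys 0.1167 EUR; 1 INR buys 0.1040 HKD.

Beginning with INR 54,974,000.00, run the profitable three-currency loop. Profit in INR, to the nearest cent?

Profit: INR 1,645,308.49

Profitable loop is INR → HKD → EUR → INR:
INR 54,974,000.00 × 0.1040 = HKD 5,717,296.00
HKD 5,717,296.00 × 0.1167 = EUR 667,208.44
EUR 667,208.44 × 84.86 = INR 56,619,308.49
Profit = INR 56,619,308.49 − INR 54,974,000.00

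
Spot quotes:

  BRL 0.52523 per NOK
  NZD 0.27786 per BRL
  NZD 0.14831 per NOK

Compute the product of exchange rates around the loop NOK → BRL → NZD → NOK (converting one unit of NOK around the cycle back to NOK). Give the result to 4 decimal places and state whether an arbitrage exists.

0.9840 (arbitrage exists)

Around NOK → BRL → NZD → NOK: 1 × 0.52523 × 0.27786 ÷ 0.14831 = 0.984023
Product < 1; profitable direction is NOK → NZD → BRL → NOK.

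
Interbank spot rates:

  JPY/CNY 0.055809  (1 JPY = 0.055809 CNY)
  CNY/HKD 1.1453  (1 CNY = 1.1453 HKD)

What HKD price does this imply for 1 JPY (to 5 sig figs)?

1 JPY × 0.055809 = 0.055809 CNY
0.055809 CNY × 1.1453 = 0.063918 HKD

JPY/HKD = 0.063918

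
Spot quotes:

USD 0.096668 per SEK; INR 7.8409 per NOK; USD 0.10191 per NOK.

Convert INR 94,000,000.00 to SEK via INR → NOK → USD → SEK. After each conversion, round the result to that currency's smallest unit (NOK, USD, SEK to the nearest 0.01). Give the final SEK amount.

SEK 12,638,513.78

INR 94,000,000.00 ÷ 7.8409 = NOK 11,988,419.70
NOK 11,988,419.70 × 0.10191 = USD 1,221,739.85
USD 1,221,739.85 ÷ 0.096668 = SEK 12,638,513.78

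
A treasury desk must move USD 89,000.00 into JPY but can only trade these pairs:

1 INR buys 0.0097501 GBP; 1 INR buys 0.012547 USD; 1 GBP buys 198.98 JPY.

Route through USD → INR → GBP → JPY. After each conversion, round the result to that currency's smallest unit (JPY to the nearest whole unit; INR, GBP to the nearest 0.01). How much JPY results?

USD 89,000.00 ÷ 0.012547 = INR 7,093,329.08
INR 7,093,329.08 × 0.0097501 = GBP 69,160.67
GBP 69,160.67 × 198.98 = JPY 13,761,590

JPY 13,761,590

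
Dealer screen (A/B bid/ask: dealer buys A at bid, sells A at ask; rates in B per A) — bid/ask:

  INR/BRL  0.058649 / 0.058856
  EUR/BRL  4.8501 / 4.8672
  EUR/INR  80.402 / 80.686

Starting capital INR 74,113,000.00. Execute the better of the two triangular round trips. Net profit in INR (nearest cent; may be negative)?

Best loop INR → EUR → BRL → INR:
INR 74,113,000.00 ÷ 80.686 (buy EUR at ask) = EUR 918,536.05
EUR 918,536.05 × 4.8501 (sell EUR at bid) = BRL 4,454,991.71
BRL 4,454,991.71 ÷ 0.058856 (buy INR at ask) = INR 75,693,076.53

Net profit: INR 1,580,076.53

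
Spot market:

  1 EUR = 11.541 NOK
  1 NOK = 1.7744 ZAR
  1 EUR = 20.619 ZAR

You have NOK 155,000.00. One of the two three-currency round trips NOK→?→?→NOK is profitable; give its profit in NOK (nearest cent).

Profit: NOK 1,064.57

Profitable loop is NOK → EUR → ZAR → NOK:
NOK 155,000.00 ÷ 11.541 = EUR 13,430.38
EUR 13,430.38 × 20.619 = ZAR 276,920.98
ZAR 276,920.98 ÷ 1.7744 = NOK 156,064.57
Profit = NOK 156,064.57 − NOK 155,000.00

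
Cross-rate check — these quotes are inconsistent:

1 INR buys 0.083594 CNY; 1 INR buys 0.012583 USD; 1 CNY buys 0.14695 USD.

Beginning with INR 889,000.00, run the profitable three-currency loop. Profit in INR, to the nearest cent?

Profit: INR 21,628.55

Profitable loop is INR → USD → CNY → INR:
INR 889,000.00 × 0.012583 = USD 11,186.29
USD 11,186.29 ÷ 0.14695 = CNY 76,123.08
CNY 76,123.08 ÷ 0.083594 = INR 910,628.55
Profit = INR 910,628.55 − INR 889,000.00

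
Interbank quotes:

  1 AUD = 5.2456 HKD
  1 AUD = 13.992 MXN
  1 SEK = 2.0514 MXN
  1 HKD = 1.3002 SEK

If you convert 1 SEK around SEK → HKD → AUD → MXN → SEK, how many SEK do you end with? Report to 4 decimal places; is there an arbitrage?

1.0001 (no arbitrage)

Around SEK → HKD → AUD → MXN → SEK: 1 ÷ 1.3002 ÷ 5.2456 × 13.992 ÷ 2.0514 = 1.000056
Product ≈ 1 (deviation 0.006%, within rounding noise).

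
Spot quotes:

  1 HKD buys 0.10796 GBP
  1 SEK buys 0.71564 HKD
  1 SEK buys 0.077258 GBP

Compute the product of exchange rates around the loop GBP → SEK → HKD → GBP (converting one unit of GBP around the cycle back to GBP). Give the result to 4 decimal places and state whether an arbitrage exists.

1.0000 (no arbitrage)

Around GBP → SEK → HKD → GBP: 1 ÷ 0.077258 × 0.71564 × 0.10796 = 1.000032
Product ≈ 1 (deviation 0.003%, within rounding noise).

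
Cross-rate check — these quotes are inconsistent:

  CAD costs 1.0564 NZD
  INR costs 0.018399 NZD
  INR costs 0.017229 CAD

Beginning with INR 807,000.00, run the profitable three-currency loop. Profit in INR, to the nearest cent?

Profit: INR 8,791.72

Profitable loop is INR → NZD → CAD → INR:
INR 807,000.00 × 0.018399 = NZD 14,847.99
NZD 14,847.99 ÷ 1.0564 = CAD 14,055.28
CAD 14,055.28 ÷ 0.017229 = INR 815,791.72
Profit = INR 815,791.72 − INR 807,000.00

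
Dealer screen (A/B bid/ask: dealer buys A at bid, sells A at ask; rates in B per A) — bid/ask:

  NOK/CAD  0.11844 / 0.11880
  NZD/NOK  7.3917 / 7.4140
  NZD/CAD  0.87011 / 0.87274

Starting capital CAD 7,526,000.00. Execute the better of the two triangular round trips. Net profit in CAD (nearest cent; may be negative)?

Net profit: CAD 23,567.35

Best loop CAD → NZD → NOK → CAD:
CAD 7,526,000.00 ÷ 0.87274 (buy NZD at ask) = NZD 8,623,415.91
NZD 8,623,415.91 × 7.3917 (sell NZD at bid) = NOK 63,741,703.37
NOK 63,741,703.37 × 0.11844 (sell NOK at bid) = CAD 7,549,567.35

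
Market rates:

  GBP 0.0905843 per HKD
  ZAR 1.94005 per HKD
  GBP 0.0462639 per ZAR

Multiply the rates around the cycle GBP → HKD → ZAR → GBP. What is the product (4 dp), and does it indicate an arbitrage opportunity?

Around GBP → HKD → ZAR → GBP: 1 ÷ 0.0905843 × 1.94005 × 0.0462639 = 0.990837
Product < 1; profitable direction is GBP → ZAR → HKD → GBP.

0.9908 (arbitrage exists)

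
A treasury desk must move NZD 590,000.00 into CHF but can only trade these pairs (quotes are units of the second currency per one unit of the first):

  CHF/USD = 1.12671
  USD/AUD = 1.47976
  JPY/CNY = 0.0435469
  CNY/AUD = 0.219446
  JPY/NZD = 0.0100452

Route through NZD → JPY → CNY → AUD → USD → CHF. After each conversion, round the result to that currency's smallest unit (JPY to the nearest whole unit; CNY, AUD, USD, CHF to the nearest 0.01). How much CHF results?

CHF 336,647.12

NZD 590,000.00 ÷ 0.0100452 = JPY 58,734,520
JPY 58,734,520 × 0.0435469 = CNY 2,557,706.27
CNY 2,557,706.27 × 0.219446 = AUD 561,278.41
AUD 561,278.41 ÷ 1.47976 = USD 379,303.68
USD 379,303.68 ÷ 1.12671 = CHF 336,647.12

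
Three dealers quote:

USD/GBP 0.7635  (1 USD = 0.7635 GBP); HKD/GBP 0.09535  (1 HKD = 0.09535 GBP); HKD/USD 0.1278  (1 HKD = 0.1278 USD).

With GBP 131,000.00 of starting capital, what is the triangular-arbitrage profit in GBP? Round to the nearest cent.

Profitable loop is GBP → HKD → USD → GBP:
GBP 131,000.00 ÷ 0.09535 = HKD 1,373,885.68
HKD 1,373,885.68 × 0.1278 = USD 175,582.59
USD 175,582.59 × 0.7635 = GBP 134,057.31
Profit = GBP 134,057.31 − GBP 131,000.00

Profit: GBP 3,057.31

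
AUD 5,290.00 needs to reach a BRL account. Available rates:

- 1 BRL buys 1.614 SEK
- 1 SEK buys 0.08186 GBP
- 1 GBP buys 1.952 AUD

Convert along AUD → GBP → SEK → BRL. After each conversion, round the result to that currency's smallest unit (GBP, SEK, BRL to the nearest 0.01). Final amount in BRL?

BRL 20,511.64

AUD 5,290.00 ÷ 1.952 = GBP 2,710.04
GBP 2,710.04 ÷ 0.08186 = SEK 33,105.79
SEK 33,105.79 ÷ 1.614 = BRL 20,511.64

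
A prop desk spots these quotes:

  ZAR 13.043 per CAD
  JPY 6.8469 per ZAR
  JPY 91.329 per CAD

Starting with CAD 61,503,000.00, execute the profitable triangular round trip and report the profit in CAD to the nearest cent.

Profit: CAD 1,394,520.23

Profitable loop is CAD → JPY → ZAR → CAD:
CAD 61,503,000.00 × 91.329 = JPY 5,617,007,487
JPY 5,617,007,487 ÷ 6.8469 = ZAR 820,372,356.39
ZAR 820,372,356.39 ÷ 13.043 = CAD 62,897,520.23
Profit = CAD 62,897,520.23 − CAD 61,503,000.00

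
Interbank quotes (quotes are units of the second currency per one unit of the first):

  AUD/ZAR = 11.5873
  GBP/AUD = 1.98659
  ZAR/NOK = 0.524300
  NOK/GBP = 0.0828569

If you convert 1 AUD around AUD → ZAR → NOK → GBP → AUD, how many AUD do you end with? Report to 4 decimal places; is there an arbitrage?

1.0000 (no arbitrage)

Around AUD → ZAR → NOK → GBP → AUD: 1 × 11.5873 × 0.524300 × 0.0828569 × 1.98659 = 0.999998
Product ≈ 1 (deviation 0.000%, within rounding noise).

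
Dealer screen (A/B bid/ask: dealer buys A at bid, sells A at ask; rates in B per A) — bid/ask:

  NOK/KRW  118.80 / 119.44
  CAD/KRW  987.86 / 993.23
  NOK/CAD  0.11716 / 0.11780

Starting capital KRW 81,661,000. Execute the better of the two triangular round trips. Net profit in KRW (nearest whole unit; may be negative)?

Best loop KRW → CAD → NOK → KRW:
KRW 81,661,000 ÷ 993.23 (buy CAD at ask) = CAD 82,217.61
CAD 82,217.61 ÷ 0.11780 (buy NOK at ask) = NOK 697,942.39
NOK 697,942.39 × 118.80 (sell NOK at bid) = KRW 82,915,556

Net profit: KRW 1,254,556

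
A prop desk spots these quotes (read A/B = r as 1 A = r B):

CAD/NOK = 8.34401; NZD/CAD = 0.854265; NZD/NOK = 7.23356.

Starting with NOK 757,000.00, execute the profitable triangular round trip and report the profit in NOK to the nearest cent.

Profitable loop is NOK → CAD → NZD → NOK:
NOK 757,000.00 ÷ 8.34401 = CAD 90,723.76
CAD 90,723.76 ÷ 0.854265 = NZD 106,200.96
NZD 106,200.96 × 7.23356 = NOK 768,211.03
Profit = NOK 768,211.03 − NOK 757,000.00

Profit: NOK 11,211.03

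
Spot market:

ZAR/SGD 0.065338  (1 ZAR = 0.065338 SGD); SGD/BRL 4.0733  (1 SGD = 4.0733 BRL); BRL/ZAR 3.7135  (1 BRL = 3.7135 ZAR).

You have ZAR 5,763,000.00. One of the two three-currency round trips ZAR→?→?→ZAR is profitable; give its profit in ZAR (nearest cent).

Profit: ZAR 68,133.14

Profitable loop is ZAR → BRL → SGD → ZAR:
ZAR 5,763,000.00 ÷ 3.7135 = BRL 1,551,905.21
BRL 1,551,905.21 ÷ 4.0733 = SGD 380,994.58
SGD 380,994.58 ÷ 0.065338 = ZAR 5,831,133.14
Profit = ZAR 5,831,133.14 − ZAR 5,763,000.00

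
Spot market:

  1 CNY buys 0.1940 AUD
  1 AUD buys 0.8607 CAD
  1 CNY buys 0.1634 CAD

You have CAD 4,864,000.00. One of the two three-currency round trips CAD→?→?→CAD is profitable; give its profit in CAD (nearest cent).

Profit: CAD 106,442.42

Profitable loop is CAD → CNY → AUD → CAD:
CAD 4,864,000.00 ÷ 0.1634 = CNY 29,767,441.86
CNY 29,767,441.86 × 0.1940 = AUD 5,774,883.72
AUD 5,774,883.72 × 0.8607 = CAD 4,970,442.42
Profit = CAD 4,970,442.42 − CAD 4,864,000.00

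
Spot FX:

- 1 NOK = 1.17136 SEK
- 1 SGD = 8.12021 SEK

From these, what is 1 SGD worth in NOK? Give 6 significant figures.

SGD/NOK = 6.93229

1 SGD × 8.12021 = 8.12021 SEK
8.12021 SEK ÷ 1.17136 = 6.93229 NOK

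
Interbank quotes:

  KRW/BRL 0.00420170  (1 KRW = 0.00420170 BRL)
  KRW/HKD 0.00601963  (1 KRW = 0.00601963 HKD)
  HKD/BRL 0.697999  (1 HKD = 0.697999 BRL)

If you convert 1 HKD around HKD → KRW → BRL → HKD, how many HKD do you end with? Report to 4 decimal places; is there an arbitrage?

Around HKD → KRW → BRL → HKD: 1 ÷ 0.00601963 × 0.00420170 ÷ 0.697999 = 1.000001
Product ≈ 1 (deviation 0.000%, within rounding noise).

1.0000 (no arbitrage)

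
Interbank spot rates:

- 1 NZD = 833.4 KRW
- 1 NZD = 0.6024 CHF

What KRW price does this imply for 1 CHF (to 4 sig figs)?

1 CHF ÷ 0.6024 = 1.66003 NZD
1.66003 NZD × 833.4 = 1383.47 KRW

CHF/KRW = 1383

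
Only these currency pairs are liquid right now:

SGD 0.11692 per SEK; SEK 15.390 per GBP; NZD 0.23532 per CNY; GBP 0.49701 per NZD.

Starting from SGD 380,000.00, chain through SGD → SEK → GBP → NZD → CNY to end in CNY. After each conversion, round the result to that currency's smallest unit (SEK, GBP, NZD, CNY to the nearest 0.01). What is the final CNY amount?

CNY 1,805,644.36

SGD 380,000.00 ÷ 0.11692 = SEK 3,250,085.53
SEK 3,250,085.53 ÷ 15.390 = GBP 211,181.65
GBP 211,181.65 ÷ 0.49701 = NZD 424,904.23
NZD 424,904.23 ÷ 0.23532 = CNY 1,805,644.36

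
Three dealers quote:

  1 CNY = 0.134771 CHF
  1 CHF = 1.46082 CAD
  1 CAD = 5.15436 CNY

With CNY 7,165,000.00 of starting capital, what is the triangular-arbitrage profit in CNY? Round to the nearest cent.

Profit: CNY 105,831.83

Profitable loop is CNY → CHF → CAD → CNY:
CNY 7,165,000.00 × 0.134771 = CHF 965,634.21
CHF 965,634.21 × 1.46082 = CAD 1,410,617.77
CAD 1,410,617.77 × 5.15436 = CNY 7,270,831.83
Profit = CNY 7,270,831.83 − CNY 7,165,000.00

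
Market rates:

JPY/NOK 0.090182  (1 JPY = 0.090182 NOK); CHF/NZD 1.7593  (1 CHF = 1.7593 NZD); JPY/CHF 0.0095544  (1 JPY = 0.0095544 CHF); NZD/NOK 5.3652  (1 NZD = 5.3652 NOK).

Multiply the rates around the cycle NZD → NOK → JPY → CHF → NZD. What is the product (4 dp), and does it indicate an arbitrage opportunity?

Around NZD → NOK → JPY → CHF → NZD: 1 × 5.3652 ÷ 0.090182 × 0.0095544 × 1.7593 = 1.000022
Product ≈ 1 (deviation 0.002%, within rounding noise).

1.0000 (no arbitrage)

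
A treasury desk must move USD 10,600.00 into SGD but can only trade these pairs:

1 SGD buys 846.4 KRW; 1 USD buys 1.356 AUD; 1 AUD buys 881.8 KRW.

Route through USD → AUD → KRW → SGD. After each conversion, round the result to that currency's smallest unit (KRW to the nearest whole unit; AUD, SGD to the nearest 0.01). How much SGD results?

SGD 14,974.76

USD 10,600.00 × 1.356 = AUD 14,373.60
AUD 14,373.60 × 881.8 = KRW 12,674,640
KRW 12,674,640 ÷ 846.4 = SGD 14,974.76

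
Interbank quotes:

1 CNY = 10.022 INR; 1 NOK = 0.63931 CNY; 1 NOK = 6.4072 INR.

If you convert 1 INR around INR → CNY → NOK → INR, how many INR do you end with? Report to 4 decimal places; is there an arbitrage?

Around INR → CNY → NOK → INR: 1 ÷ 10.022 ÷ 0.63931 × 6.4072 = 1.000005
Product ≈ 1 (deviation 0.001%, within rounding noise).

1.0000 (no arbitrage)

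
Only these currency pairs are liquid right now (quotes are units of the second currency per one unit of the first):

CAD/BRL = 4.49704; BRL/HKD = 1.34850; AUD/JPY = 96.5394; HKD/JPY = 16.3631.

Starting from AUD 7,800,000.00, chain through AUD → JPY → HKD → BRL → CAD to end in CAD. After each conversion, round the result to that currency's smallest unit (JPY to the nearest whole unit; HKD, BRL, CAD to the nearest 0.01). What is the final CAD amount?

CAD 7,588,499.54

AUD 7,800,000.00 × 96.5394 = JPY 753,007,320
JPY 753,007,320 ÷ 16.3631 = HKD 46,018,622.39
HKD 46,018,622.39 ÷ 1.34850 = BRL 34,125,785.98
BRL 34,125,785.98 ÷ 4.49704 = CAD 7,588,499.54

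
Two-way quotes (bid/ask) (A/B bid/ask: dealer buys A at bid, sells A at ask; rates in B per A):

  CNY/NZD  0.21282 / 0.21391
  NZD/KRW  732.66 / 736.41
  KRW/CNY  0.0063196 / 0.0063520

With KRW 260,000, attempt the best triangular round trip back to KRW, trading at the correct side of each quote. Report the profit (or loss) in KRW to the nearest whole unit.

Net result: KRW -156 (no profitable arbitrage after spreads)

Best loop KRW → NZD → CNY → KRW:
KRW 260,000 ÷ 736.41 (buy NZD at ask) = NZD 353.06
NZD 353.06 ÷ 0.21391 (buy CNY at ask) = CNY 1,650.53
CNY 1,650.53 ÷ 0.0063520 (buy KRW at ask) = KRW 259,844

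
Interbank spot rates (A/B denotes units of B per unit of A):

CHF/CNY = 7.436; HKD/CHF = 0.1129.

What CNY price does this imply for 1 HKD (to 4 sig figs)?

1 HKD × 0.1129 = 0.1129 CHF
0.1129 CHF × 7.436 = 0.839524 CNY

HKD/CNY = 0.8395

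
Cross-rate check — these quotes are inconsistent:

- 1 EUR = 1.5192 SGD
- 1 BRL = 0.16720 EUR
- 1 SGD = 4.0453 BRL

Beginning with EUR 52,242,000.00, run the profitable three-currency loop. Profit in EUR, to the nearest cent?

Profitable loop is EUR → SGD → BRL → EUR:
EUR 52,242,000.00 × 1.5192 = SGD 79,366,046.40
SGD 79,366,046.40 × 4.0453 = BRL 321,059,467.50
BRL 321,059,467.50 × 0.16720 = EUR 53,681,142.97
Profit = EUR 53,681,142.97 − EUR 52,242,000.00

Profit: EUR 1,439,142.97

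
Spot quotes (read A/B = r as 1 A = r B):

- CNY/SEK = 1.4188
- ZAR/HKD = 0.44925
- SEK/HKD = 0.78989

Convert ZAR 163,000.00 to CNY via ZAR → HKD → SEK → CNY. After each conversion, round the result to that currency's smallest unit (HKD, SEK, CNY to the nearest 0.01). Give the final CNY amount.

CNY 65,341.32

ZAR 163,000.00 × 0.44925 = HKD 73,227.75
HKD 73,227.75 ÷ 0.78989 = SEK 92,706.26
SEK 92,706.26 ÷ 1.4188 = CNY 65,341.32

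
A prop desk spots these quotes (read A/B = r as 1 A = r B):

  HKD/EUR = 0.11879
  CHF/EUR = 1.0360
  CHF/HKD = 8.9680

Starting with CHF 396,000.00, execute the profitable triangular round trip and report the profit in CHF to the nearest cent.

Profitable loop is CHF → HKD → EUR → CHF:
CHF 396,000.00 × 8.9680 = HKD 3,551,328.00
HKD 3,551,328.00 × 0.11879 = EUR 421,862.25
EUR 421,862.25 ÷ 1.0360 = CHF 407,202.95
Profit = CHF 407,202.95 − CHF 396,000.00

Profit: CHF 11,202.95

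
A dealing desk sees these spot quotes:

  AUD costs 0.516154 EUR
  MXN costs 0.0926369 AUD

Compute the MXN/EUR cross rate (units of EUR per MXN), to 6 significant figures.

1 MXN × 0.0926369 = 0.0926369 AUD
0.0926369 AUD × 0.516154 = 0.0478149 EUR

MXN/EUR = 0.0478149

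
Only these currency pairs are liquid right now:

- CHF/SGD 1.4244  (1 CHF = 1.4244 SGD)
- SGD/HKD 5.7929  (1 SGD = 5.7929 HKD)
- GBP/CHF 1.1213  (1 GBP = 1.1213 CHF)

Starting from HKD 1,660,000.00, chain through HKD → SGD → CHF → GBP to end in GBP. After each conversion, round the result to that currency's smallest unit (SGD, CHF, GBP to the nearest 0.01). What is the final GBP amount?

HKD 1,660,000.00 ÷ 5.7929 = SGD 286,557.68
SGD 286,557.68 ÷ 1.4244 = CHF 201,177.82
CHF 201,177.82 ÷ 1.1213 = GBP 179,414.80

GBP 179,414.80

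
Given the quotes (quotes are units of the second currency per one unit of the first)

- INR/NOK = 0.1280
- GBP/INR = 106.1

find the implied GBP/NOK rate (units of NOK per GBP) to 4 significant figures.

GBP/NOK = 13.58

1 GBP × 106.1 = 106.1 INR
106.1 INR × 0.1280 = 13.5808 NOK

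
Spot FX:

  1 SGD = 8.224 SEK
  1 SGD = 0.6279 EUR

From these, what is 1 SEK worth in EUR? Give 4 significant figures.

1 SEK ÷ 8.224 = 0.121595 SGD
0.121595 SGD × 0.6279 = 0.0763497 EUR

SEK/EUR = 0.07635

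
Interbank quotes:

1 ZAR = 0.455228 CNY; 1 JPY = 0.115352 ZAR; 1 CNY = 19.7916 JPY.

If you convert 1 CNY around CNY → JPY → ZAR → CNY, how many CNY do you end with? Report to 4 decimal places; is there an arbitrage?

Around CNY → JPY → ZAR → CNY: 1 × 19.7916 × 0.115352 × 0.455228 = 1.039286
Product > 1; profitable direction is CNY → JPY → ZAR → CNY.

1.0393 (arbitrage exists)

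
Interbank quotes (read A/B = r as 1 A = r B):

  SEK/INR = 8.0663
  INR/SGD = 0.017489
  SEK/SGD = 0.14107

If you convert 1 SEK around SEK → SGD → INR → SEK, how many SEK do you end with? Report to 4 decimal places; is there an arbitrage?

1.0000 (no arbitrage)

Around SEK → SGD → INR → SEK: 1 × 0.14107 ÷ 0.017489 ÷ 8.0663 = 0.999989
Product ≈ 1 (deviation 0.001%, within rounding noise).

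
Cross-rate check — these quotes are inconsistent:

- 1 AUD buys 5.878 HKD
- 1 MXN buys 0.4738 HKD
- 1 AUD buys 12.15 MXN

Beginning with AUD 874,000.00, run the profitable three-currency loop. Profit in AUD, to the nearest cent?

Profitable loop is AUD → HKD → MXN → AUD:
AUD 874,000.00 × 5.878 = HKD 5,137,372.00
HKD 5,137,372.00 ÷ 0.4738 = MXN 10,842,912.62
MXN 10,842,912.62 ÷ 12.15 = AUD 892,420.79
Profit = AUD 892,420.79 − AUD 874,000.00

Profit: AUD 18,420.79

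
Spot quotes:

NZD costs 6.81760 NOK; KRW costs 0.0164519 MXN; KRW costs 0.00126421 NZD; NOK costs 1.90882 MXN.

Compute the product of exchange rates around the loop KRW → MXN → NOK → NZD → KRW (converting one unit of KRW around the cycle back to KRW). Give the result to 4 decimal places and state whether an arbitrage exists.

1.0000 (no arbitrage)

Around KRW → MXN → NOK → NZD → KRW: 1 × 0.0164519 ÷ 1.90882 ÷ 6.81760 ÷ 0.00126421 = 1.000001
Product ≈ 1 (deviation 0.000%, within rounding noise).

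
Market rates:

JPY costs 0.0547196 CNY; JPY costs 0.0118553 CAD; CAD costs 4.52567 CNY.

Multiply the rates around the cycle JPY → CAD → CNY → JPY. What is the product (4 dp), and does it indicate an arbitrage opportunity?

Around JPY → CAD → CNY → JPY: 1 × 0.0118553 × 4.52567 ÷ 0.0547196 = 0.980511
Product < 1; profitable direction is JPY → CNY → CAD → JPY.

0.9805 (arbitrage exists)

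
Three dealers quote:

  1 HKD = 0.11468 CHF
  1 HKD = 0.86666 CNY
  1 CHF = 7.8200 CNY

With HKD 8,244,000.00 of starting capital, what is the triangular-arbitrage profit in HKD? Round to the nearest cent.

Profit: HKD 286,680.33

Profitable loop is HKD → CHF → CNY → HKD:
HKD 8,244,000.00 × 0.11468 = CHF 945,421.92
CHF 945,421.92 × 7.8200 = CNY 7,393,199.41
CNY 7,393,199.41 ÷ 0.86666 = HKD 8,530,680.33
Profit = HKD 8,530,680.33 − HKD 8,244,000.00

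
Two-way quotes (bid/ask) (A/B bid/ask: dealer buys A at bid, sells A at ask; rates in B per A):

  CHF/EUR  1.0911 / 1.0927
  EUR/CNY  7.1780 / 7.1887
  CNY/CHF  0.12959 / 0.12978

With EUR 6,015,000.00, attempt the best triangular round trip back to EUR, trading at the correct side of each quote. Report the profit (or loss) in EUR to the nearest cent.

Best loop EUR → CNY → CHF → EUR:
EUR 6,015,000.00 × 7.1780 (sell EUR at bid) = CNY 43,175,670.00
CNY 43,175,670.00 × 0.12959 (sell CNY at bid) = CHF 5,595,135.08
CHF 5,595,135.08 × 1.0911 (sell CHF at bid) = EUR 6,104,851.88

Net profit: EUR 89,851.88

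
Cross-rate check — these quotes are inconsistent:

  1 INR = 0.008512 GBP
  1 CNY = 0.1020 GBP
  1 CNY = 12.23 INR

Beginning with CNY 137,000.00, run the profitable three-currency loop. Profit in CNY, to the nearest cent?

Profitable loop is CNY → INR → GBP → CNY:
CNY 137,000.00 × 12.23 = INR 1,675,510.00
INR 1,675,510.00 × 0.008512 = GBP 14,261.94
GBP 14,261.94 ÷ 0.1020 = CNY 139,822.95
Profit = CNY 139,822.95 − CNY 137,000.00

Profit: CNY 2,822.95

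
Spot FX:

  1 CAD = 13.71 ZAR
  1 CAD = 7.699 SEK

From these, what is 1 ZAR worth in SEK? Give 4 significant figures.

ZAR/SEK = 0.5616

1 ZAR ÷ 13.71 = 0.0729395 CAD
0.0729395 CAD × 7.699 = 0.561561 SEK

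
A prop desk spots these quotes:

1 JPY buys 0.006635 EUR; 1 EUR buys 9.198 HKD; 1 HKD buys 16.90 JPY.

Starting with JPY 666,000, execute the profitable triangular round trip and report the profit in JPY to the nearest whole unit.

Profit: JPY 20,903

Profitable loop is JPY → EUR → HKD → JPY:
JPY 666,000 × 0.006635 = EUR 4,418.91
EUR 4,418.91 × 9.198 = HKD 40,645.13
HKD 40,645.13 × 16.90 = JPY 686,903
Profit = JPY 686,903 − JPY 666,000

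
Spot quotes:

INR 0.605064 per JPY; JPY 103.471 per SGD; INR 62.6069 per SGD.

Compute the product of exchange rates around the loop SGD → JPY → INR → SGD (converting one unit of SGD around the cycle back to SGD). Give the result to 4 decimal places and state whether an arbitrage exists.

1.0000 (no arbitrage)

Around SGD → JPY → INR → SGD: 1 × 103.471 × 0.605064 ÷ 62.6069 = 0.999995
Product ≈ 1 (deviation 0.001%, within rounding noise).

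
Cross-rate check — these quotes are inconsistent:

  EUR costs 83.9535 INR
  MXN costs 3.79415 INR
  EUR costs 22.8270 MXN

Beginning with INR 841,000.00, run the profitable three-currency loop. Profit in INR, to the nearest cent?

Profitable loop is INR → EUR → MXN → INR:
INR 841,000.00 ÷ 83.9535 = EUR 10,017.45
EUR 10,017.45 × 22.8270 = MXN 228,668.33
MXN 228,668.33 × 3.79415 = INR 867,601.96
Profit = INR 867,601.96 − INR 841,000.00

Profit: INR 26,601.96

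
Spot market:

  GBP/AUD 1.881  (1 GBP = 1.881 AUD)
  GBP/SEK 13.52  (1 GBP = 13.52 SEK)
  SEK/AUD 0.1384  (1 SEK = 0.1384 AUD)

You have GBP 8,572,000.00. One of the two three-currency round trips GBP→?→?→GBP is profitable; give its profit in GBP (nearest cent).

Profit: GBP 45,041.33

Profitable loop is GBP → AUD → SEK → GBP:
GBP 8,572,000.00 × 1.881 = AUD 16,123,932.00
AUD 16,123,932.00 ÷ 0.1384 = SEK 116,502,398.84
SEK 116,502,398.84 ÷ 13.52 = GBP 8,617,041.33
Profit = GBP 8,617,041.33 − GBP 8,572,000.00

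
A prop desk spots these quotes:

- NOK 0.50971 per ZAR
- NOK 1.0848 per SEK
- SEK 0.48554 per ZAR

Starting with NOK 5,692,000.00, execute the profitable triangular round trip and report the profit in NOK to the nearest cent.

Profitable loop is NOK → ZAR → SEK → NOK:
NOK 5,692,000.00 ÷ 0.50971 = ZAR 11,167,134.25
ZAR 11,167,134.25 × 0.48554 = SEK 5,422,090.37
SEK 5,422,090.37 × 1.0848 = NOK 5,881,883.63
Profit = NOK 5,881,883.63 − NOK 5,692,000.00

Profit: NOK 189,883.63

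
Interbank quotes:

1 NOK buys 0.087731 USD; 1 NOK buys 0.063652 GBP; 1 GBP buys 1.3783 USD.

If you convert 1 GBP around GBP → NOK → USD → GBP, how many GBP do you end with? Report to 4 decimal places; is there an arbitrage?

Around GBP → NOK → USD → GBP: 1 ÷ 0.063652 × 0.087731 ÷ 1.3783 = 0.999994
Product ≈ 1 (deviation 0.001%, within rounding noise).

1.0000 (no arbitrage)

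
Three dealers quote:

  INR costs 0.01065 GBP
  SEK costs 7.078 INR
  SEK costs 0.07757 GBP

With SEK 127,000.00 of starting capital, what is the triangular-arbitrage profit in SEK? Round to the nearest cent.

Profit: SEK 3,688.49

Profitable loop is SEK → GBP → INR → SEK:
SEK 127,000.00 × 0.07757 = GBP 9,851.39
GBP 9,851.39 ÷ 0.01065 = INR 925,013.15
INR 925,013.15 ÷ 7.078 = SEK 130,688.49
Profit = SEK 130,688.49 − SEK 127,000.00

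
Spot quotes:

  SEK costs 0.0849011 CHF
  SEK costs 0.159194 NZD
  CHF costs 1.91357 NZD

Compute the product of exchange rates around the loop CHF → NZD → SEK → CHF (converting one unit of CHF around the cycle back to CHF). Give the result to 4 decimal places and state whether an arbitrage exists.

1.0205 (arbitrage exists)

Around CHF → NZD → SEK → CHF: 1 × 1.91357 ÷ 0.159194 × 0.0849011 = 1.020542
Product > 1; profitable direction is CHF → NZD → SEK → CHF.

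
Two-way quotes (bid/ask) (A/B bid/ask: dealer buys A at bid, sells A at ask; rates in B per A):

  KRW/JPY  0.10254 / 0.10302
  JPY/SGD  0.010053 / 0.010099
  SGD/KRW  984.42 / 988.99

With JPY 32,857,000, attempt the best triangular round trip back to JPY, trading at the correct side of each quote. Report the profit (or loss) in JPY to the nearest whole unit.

Best loop JPY → SGD → KRW → JPY:
JPY 32,857,000 × 0.010053 (sell JPY at bid) = SGD 330,311.42
SGD 330,311.42 × 984.42 (sell SGD at bid) = KRW 325,165,169
KRW 325,165,169 × 0.10254 (sell KRW at bid) = JPY 33,342,436

Net profit: JPY 485,436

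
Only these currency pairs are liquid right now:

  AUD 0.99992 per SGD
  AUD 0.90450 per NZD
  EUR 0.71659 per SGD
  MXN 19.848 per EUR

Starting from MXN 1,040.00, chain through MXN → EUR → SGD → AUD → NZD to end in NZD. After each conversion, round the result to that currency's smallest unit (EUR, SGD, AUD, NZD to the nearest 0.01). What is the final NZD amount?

NZD 80.83

MXN 1,040.00 ÷ 19.848 = EUR 52.40
EUR 52.40 ÷ 0.71659 = SGD 73.12
SGD 73.12 × 0.99992 = AUD 73.11
AUD 73.11 ÷ 0.90450 = NZD 80.83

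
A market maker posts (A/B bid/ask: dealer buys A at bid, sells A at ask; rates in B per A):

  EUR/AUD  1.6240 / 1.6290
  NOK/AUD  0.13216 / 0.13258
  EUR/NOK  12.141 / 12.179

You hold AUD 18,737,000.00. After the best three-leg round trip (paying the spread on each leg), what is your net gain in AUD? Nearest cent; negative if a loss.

Net profit: AUD 108,012.79

Best loop AUD → NOK → EUR → AUD:
AUD 18,737,000.00 ÷ 0.13258 (buy NOK at ask) = NOK 141,325,991.85
NOK 141,325,991.85 ÷ 12.179 (buy EUR at ask) = EUR 11,604,071.92
EUR 11,604,071.92 × 1.6240 (sell EUR at bid) = AUD 18,845,012.79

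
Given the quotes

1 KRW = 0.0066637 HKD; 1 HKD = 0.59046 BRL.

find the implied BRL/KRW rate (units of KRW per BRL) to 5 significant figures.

1 BRL ÷ 0.59046 = 1.69359 HKD
1.69359 HKD ÷ 0.0066637 = 254.152 KRW

BRL/KRW = 254.15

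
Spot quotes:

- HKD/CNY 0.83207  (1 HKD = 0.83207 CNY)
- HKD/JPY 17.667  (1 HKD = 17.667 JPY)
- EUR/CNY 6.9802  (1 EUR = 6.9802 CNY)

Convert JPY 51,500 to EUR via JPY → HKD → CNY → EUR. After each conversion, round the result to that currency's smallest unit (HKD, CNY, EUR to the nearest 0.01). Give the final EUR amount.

EUR 347.49

JPY 51,500 ÷ 17.667 = HKD 2,915.04
HKD 2,915.04 × 0.83207 = CNY 2,425.52
CNY 2,425.52 ÷ 6.9802 = EUR 347.49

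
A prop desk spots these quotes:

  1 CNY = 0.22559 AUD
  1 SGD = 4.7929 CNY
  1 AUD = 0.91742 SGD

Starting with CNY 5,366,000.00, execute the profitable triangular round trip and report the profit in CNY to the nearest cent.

Profitable loop is CNY → SGD → AUD → CNY:
CNY 5,366,000.00 ÷ 4.7929 = SGD 1,119,572.70
SGD 1,119,572.70 ÷ 0.91742 = AUD 1,220,349.13
AUD 1,220,349.13 ÷ 0.22559 = CNY 5,409,588.78
Profit = CNY 5,409,588.78 − CNY 5,366,000.00

Profit: CNY 43,588.78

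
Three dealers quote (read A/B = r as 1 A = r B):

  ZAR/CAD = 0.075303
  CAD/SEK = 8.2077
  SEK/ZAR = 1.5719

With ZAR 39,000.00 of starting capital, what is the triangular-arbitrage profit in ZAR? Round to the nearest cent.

Profitable loop is ZAR → SEK → CAD → ZAR:
ZAR 39,000.00 ÷ 1.5719 = SEK 24,810.74
SEK 24,810.74 ÷ 8.2077 = CAD 3,022.86
CAD 3,022.86 ÷ 0.075303 = ZAR 40,142.64
Profit = ZAR 40,142.64 − ZAR 39,000.00

Profit: ZAR 1,142.64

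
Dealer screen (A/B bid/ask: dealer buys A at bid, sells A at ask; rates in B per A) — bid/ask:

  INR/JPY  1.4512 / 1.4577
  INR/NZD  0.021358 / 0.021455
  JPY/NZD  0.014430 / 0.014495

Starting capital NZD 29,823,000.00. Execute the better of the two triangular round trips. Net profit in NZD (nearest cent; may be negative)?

Best loop NZD → JPY → INR → NZD:
NZD 29,823,000.00 ÷ 0.014495 (buy JPY at ask) = JPY 2,057,468,092
JPY 2,057,468,092 ÷ 1.4577 (buy INR at ask) = INR 1,411,448,235.20
INR 1,411,448,235.20 × 0.021358 (sell INR at bid) = NZD 30,145,711.41

Net profit: NZD 322,711.41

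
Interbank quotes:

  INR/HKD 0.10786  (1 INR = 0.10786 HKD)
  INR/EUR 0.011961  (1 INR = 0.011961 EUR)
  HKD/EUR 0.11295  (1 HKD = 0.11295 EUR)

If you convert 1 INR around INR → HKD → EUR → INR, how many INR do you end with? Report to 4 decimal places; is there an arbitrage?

1.0185 (arbitrage exists)

Around INR → HKD → EUR → INR: 1 × 0.10786 × 0.11295 ÷ 0.011961 = 1.018543
Product > 1; profitable direction is INR → HKD → EUR → INR.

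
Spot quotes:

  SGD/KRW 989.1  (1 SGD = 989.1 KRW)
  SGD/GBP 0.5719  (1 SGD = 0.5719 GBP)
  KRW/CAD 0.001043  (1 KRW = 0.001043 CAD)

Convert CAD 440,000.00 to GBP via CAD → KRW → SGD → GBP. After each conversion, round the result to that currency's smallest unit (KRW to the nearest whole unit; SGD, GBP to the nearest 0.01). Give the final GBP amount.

CAD 440,000.00 ÷ 0.001043 = KRW 421,860,019
KRW 421,860,019 ÷ 989.1 = SGD 426,508.97
SGD 426,508.97 × 0.5719 = GBP 243,920.48

GBP 243,920.48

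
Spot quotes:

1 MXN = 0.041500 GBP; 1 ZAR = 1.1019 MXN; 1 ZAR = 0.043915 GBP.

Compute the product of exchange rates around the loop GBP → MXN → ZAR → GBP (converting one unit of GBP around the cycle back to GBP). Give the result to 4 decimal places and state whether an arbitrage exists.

Around GBP → MXN → ZAR → GBP: 1 ÷ 0.041500 ÷ 1.1019 × 0.043915 = 0.960335
Product < 1; profitable direction is GBP → ZAR → MXN → GBP.

0.9603 (arbitrage exists)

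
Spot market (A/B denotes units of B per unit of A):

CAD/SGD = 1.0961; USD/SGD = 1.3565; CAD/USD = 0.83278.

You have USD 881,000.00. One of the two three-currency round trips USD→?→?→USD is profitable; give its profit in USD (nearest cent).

Profitable loop is USD → SGD → CAD → USD:
USD 881,000.00 × 1.3565 = SGD 1,195,076.50
SGD 1,195,076.50 ÷ 1.0961 = CAD 1,090,298.79
CAD 1,090,298.79 × 0.83278 = USD 907,979.02
Profit = USD 907,979.02 − USD 881,000.00

Profit: USD 26,979.02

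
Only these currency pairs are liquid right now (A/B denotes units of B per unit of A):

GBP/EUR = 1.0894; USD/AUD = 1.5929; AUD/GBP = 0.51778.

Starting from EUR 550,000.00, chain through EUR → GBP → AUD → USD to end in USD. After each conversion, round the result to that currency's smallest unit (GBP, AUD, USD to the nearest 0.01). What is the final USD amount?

EUR 550,000.00 ÷ 1.0894 = GBP 504,865.06
GBP 504,865.06 ÷ 0.51778 = AUD 975,057.09
AUD 975,057.09 ÷ 1.5929 = USD 612,126.99

USD 612,126.99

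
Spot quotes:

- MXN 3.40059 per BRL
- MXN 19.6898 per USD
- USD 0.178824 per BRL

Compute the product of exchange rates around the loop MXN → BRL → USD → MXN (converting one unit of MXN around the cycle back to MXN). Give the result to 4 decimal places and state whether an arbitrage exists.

Around MXN → BRL → USD → MXN: 1 ÷ 3.40059 × 0.178824 × 19.6898 = 1.035411
Product > 1; profitable direction is MXN → BRL → USD → MXN.

1.0354 (arbitrage exists)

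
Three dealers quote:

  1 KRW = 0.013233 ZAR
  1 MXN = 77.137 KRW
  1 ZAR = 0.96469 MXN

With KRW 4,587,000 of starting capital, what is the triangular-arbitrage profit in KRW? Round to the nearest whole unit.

Profitable loop is KRW → MXN → ZAR → KRW:
KRW 4,587,000 ÷ 77.137 = MXN 59,465.63
MXN 59,465.63 ÷ 0.96469 = ZAR 61,642.21
ZAR 61,642.21 ÷ 0.013233 = KRW 4,658,219
Profit = KRW 4,658,219 − KRW 4,587,000

Profit: KRW 71,219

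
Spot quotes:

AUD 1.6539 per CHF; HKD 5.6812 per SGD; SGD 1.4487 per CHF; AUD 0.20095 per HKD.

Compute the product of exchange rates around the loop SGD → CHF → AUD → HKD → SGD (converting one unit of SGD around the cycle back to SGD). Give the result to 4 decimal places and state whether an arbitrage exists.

1.0000 (no arbitrage)

Around SGD → CHF → AUD → HKD → SGD: 1 ÷ 1.4487 × 1.6539 ÷ 0.20095 ÷ 5.6812 = 1.000006
Product ≈ 1 (deviation 0.001%, within rounding noise).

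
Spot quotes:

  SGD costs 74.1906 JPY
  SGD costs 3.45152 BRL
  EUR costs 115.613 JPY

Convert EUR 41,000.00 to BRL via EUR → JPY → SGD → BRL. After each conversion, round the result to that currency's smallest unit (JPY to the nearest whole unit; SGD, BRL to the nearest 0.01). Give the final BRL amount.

BRL 220,522.07

EUR 41,000.00 × 115.613 = JPY 4,740,133
JPY 4,740,133 ÷ 74.1906 = SGD 63,891.29
SGD 63,891.29 × 3.45152 = BRL 220,522.07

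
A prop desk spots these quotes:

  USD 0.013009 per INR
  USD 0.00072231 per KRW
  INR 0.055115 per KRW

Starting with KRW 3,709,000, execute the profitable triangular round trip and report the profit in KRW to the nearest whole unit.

Profit: KRW 27,515

Profitable loop is KRW → USD → INR → KRW:
KRW 3,709,000 × 0.00072231 = USD 2,679.05
USD 2,679.05 ÷ 0.013009 = INR 205,938.03
INR 205,938.03 ÷ 0.055115 = KRW 3,736,515
Profit = KRW 3,736,515 − KRW 3,709,000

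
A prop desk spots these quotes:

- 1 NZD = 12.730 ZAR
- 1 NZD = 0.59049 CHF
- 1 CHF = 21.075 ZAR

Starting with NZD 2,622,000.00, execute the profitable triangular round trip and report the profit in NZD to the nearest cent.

Profit: NZD 60,137.02

Profitable loop is NZD → ZAR → CHF → NZD:
NZD 2,622,000.00 × 12.730 = ZAR 33,378,060.00
ZAR 33,378,060.00 ÷ 21.075 = CHF 1,583,775.09
CHF 1,583,775.09 ÷ 0.59049 = NZD 2,682,137.02
Profit = NZD 2,682,137.02 − NZD 2,622,000.00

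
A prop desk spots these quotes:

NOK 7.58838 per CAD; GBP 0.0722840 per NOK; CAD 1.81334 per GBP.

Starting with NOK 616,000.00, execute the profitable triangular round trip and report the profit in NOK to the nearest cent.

Profitable loop is NOK → CAD → GBP → NOK:
NOK 616,000.00 ÷ 7.58838 = CAD 81,176.75
CAD 81,176.75 ÷ 1.81334 = GBP 44,766.42
GBP 44,766.42 ÷ 0.0722840 = NOK 619,313.04
Profit = NOK 619,313.04 − NOK 616,000.00

Profit: NOK 3,313.04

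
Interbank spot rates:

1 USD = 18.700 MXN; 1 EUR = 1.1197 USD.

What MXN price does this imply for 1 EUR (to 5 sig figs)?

1 EUR × 1.1197 = 1.1197 USD
1.1197 USD × 18.700 = 20.9384 MXN

EUR/MXN = 20.938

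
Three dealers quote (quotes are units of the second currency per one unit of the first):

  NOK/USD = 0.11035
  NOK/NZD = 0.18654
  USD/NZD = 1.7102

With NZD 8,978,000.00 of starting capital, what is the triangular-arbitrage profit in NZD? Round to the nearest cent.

Profitable loop is NZD → NOK → USD → NZD:
NZD 8,978,000.00 ÷ 0.18654 = NOK 48,129,087.60
NOK 48,129,087.60 × 0.11035 = USD 5,311,044.82
USD 5,311,044.82 × 1.7102 = NZD 9,082,948.84
Profit = NZD 9,082,948.84 − NZD 8,978,000.00

Profit: NZD 104,948.84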